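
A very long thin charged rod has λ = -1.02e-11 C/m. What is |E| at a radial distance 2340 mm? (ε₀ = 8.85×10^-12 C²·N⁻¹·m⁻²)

By cylindrical symmetry E is radial; use a coaxial Gaussian cylinder of radius 2340 mm and length L.
Q_enc = λL, so λ_enc = -1.02×10^-11 C/m.
Applying ∮E·dA = Q_enc/ε₀ with the end caps contributing no flux:
E = |λ_enc|/(2πε₀r) = (1.02×10^-11)/(2π·8.85×10^-12·2.34) = 7.84e-2 N/C.

7.84×10^-2 V/m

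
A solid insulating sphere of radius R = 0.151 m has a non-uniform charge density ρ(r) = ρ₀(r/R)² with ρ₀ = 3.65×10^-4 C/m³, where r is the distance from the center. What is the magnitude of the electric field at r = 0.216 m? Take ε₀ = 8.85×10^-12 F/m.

Symmetry ⇒ E = E(r) r̂. Gaussian sphere of radius r = 0.216 m (r > R, all charge enclosed).
Q_enc = 4π ∫₀^R ρ₀(r'/R)^2 r'² dr' = 4πρ₀R³/5 = 3.158×10^-6 C.
Since E is radial and uniform over the Gaussian sphere, Φ = E·4πr² = Q_enc/ε₀.
E = |Q_enc|/(4πε₀r²) = (3.158e-6)/(4π·8.85×10^-12·(0.216)²) = 6.09e5 N/C.

6.09×10^5 N/C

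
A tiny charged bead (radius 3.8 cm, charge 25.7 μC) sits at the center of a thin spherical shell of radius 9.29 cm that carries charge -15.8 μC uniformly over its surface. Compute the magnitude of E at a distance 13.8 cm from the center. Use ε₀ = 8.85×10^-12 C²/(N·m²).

E = 4.67e6 N/C

Take a concentric spherical Gaussian surface of radius r = 13.8 cm (r > 9.29 cm, enclosing both).
Q_enc = (25.7 μC) + (-15.8 μC) = 9.90×10^-6 C.
Since E is radial and uniform over the Gaussian sphere, Φ = E·4πr² = Q_enc/ε₀.
E = |Q_enc|/(4πε₀r²) = (9.90×10^-6)/(4π·8.85×10^-12·(0.138)²) = 4.67×10^6 N/C.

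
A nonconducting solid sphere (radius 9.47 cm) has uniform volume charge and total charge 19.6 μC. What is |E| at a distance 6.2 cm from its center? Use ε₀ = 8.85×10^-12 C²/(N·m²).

E ≈ 1.29×10^7 N/C

Take a concentric spherical Gaussian surface of radius r = 6.2 cm (r < R).
Only the charge within r is enclosed: Q_enc = Q·(r/R)³ = (19.6 μC)·(6.2 cm/9.47 cm)³ = 5.50×10^-6 C.
Since E is radial and uniform over the Gaussian sphere, Φ = E·4πr² = Q_enc/ε₀.
E = |Q_enc|/(4πε₀r²) = (5.50×10^-6)/(4π·8.85×10^-12·(0.062)²) = 1.29×10^7 N/C.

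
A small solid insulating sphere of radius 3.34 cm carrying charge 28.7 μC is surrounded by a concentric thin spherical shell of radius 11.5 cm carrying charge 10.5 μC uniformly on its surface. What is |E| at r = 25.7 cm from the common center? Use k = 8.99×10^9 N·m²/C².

Take a concentric spherical Gaussian surface of radius r = 25.7 cm (r > 11.5 cm, enclosing both).
Q_enc = (28.7 μC) + (10.5 μC) = 3.92×10^-5 C.
Gauss's law: E·4πr² = Q_enc/ε₀.
E = k|Q_enc|/r² = (8.99×10^9)(3.92e-5)/(0.257)² = 5.34e6 N/C.

E ≈ 5.34×10^6 N/C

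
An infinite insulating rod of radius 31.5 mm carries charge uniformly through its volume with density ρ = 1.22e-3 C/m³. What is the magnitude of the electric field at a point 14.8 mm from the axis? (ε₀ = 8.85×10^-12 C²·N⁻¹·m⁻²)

1.02e6 V/m

Choose a coaxial cylinder of radius r = 14.8 mm (arbitrary length L) as the Gaussian surface (r < R).
Enclosed charge per unit length: λ_enc = ρ·πr² = (1.22×10^-3)π(0.0148)² = 8.395e-7 C/m.
Applying ∮E·dA = Q_enc/ε₀ with the end caps contributing no flux:
E = |λ_enc|/(2πε₀r) = (8.395e-7)/(2π·8.85×10^-12·0.0148) = 1.02×10^6 N/C.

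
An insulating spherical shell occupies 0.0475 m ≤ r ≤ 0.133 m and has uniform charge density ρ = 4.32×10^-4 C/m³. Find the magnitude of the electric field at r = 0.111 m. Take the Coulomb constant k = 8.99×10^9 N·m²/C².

Symmetry ⇒ E = E(r) r̂. Gaussian sphere of radius r = 0.111 m (within the shell material, 0.0475 m < r < 0.133 m).
Enclosed charge is the volume from a to r: Q_enc = (4π/3)ρ(r³ − a³) = 2.281e-6 C.
By Gauss's law, ∮E·dA = E·4πr² = Q_enc/ε₀.
E = k|Q_enc|/r² = (8.99×10^9)(2.281e-6)/(0.111)² = 1.66e6 N/C.

|E| ≈ 1.66×10^6 V/m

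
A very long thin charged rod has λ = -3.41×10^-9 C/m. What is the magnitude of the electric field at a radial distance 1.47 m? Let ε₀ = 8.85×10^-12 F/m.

By cylindrical symmetry E is radial; use a coaxial Gaussian cylinder of radius 1.47 m and length L.
Q_enc = λL, so λ_enc = -3.41e-9 C/m.
Since E is radial and uniform over the curved surface, Φ = E·2πrL = Q_enc/ε₀ = λ_enc L/ε₀.
E = |λ_enc|/(2πε₀r) = (3.41×10^-9)/(2π·8.85×10^-12·1.47) = 41.7 N/C.

|E| = 41.7 V/m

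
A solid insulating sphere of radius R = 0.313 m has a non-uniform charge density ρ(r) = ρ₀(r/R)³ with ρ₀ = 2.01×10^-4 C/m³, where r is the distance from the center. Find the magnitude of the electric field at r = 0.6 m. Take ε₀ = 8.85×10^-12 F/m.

Use a concentric Gaussian sphere at r = 0.6 m (r > R, all charge enclosed).
Q_enc = 4π ∫₀^R ρ₀(r'/R)^3 r'² dr' = 4πρ₀R³/6 = 1.291×10^-5 C.
Applying ∮E·dA = Q_enc/ε₀ with Φ = E(4πr²):
E = |Q_enc|/(4πε₀r²) = (1.291e-5)/(4π·8.85×10^-12·(0.6)²) = 3.22×10^5 N/C.

E = 3.22×10^5 N/C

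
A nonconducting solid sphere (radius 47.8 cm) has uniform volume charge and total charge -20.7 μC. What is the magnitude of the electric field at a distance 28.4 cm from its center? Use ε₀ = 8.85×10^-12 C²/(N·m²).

Take a concentric spherical Gaussian surface of radius r = 28.4 cm (r < R).
For a uniform sphere the enclosed fraction is (r/R)³, so Q_enc = (-20.7 μC)(0.284/0.478)³ = -4.342×10^-6 C.
Gauss's law: E·4πr² = Q_enc/ε₀.
E = |Q_enc|/(4πε₀r²) = (4.342×10^-6)/(4π·8.85×10^-12·(0.284)²) = 4.84×10^5 N/C.

|E| = 4.84×10^5 N/C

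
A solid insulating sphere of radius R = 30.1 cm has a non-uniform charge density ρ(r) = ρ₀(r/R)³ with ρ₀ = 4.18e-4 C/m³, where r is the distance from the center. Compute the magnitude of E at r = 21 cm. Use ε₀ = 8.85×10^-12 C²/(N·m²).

|E| = 5.61e5 N/C

By spherical symmetry E is radial; choose a Gaussian sphere of radius r = 21 cm (r < R).
Integrate the density: Q_enc = 4π ∫₀^r ρ₀(r'/R)^3 r'² dr' = 4πρ₀ r^6/(6·R³) = 2.753e-6 C.
Since E is radial and uniform over the Gaussian sphere, Φ = E·4πr² = Q_enc/ε₀.
E = |Q_enc|/(4πε₀r²) = (2.753e-6)/(4π·8.85×10^-12·(0.21)²) = 5.61e5 N/C.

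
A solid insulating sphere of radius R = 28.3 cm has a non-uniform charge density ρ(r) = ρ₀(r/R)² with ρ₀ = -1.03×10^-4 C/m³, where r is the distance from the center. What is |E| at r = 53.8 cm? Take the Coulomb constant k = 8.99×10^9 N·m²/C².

By spherical symmetry E is radial; choose a Gaussian sphere of radius r = 53.8 cm (r > R, all charge enclosed).
Q_enc = 4π ∫₀^R ρ₀(r'/R)^2 r'² dr' = 4πρ₀R³/5 = -5.867×10^-6 C.
Gauss's law: E·4πr² = Q_enc/ε₀.
E = k|Q_enc|/r² = (8.99×10^9)(5.867×10^-6)/(0.538)² = 1.82×10^5 N/C.

E ≈ 1.82e5 N/C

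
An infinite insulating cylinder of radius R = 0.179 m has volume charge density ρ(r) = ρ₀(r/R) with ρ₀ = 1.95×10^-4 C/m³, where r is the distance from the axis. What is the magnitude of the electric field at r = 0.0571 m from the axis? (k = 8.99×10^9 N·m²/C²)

1.34×10^5 N/C

Take a coaxial cylindrical Gaussian surface of radius r = 0.0571 m and length L (r < R).
λ_enc = ∫₀^r ρ(r')·2πr' dr' = (2πρ₀/R)·r^3/3 = 4.248×10^-7 C/m.
By Gauss's law (flux through the curved wall only), E·2πrL = λ_enc L/ε₀.
E = 2k|λ_enc|/r = 2(8.99×10^9)(4.248e-7)/(0.0571) = 1.34×10^5 N/C.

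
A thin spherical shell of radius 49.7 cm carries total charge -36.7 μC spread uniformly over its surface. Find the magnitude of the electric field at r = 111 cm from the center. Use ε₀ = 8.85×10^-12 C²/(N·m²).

Take a concentric spherical Gaussian surface of radius r = 111 cm (r > 49.7 cm).
The entire shell is enclosed: Q_enc = -3.67×10^-5 C.
Gauss's law: E·4πr² = Q_enc/ε₀.
E = |Q_enc|/(4πε₀r²) = (3.67e-5)/(4π·8.85×10^-12·(1.11)²) = 2.68×10^5 N/C.

E ≈ 2.68×10^5 N/C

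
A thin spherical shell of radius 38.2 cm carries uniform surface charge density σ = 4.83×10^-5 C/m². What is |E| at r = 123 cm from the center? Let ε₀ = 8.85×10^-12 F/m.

By spherical symmetry E is radial; choose a Gaussian sphere of radius r = 123 cm (r > 38.2 cm).
The entire shell is enclosed: Q_enc = σ·4πR² = (4.83×10^-5)·4π·(0.382)² = 8.857×10^-5 C.
By Gauss's law, ∮E·dA = E·4πr² = Q_enc/ε₀.
E = |Q_enc|/(4πε₀r²) = (8.857×10^-5)/(4π·8.85×10^-12·(1.23)²) = 5.26×10^5 N/C.

|E| ≈ 5.26e5 N/C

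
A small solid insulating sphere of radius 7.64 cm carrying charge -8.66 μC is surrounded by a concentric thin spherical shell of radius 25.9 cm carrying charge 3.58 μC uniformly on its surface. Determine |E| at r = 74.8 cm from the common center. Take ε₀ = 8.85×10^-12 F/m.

|E| = 8.16e4 N/C

Symmetry ⇒ E = E(r) r̂. Gaussian sphere of radius r = 74.8 cm (r > 25.9 cm, enclosing both).
Q_enc = (-8.66 μC) + (3.58 μC) = -5.08e-6 C.
Applying ∮E·dA = Q_enc/ε₀ with Φ = E(4πr²):
E = |Q_enc|/(4πε₀r²) = (5.08×10^-6)/(4π·8.85×10^-12·(0.748)²) = 8.16e4 N/C.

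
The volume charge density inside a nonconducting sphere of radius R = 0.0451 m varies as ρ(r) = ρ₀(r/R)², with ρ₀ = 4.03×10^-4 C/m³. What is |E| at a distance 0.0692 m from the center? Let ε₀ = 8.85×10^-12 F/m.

|E| = 1.74e5 N/C

Use a concentric Gaussian sphere at r = 0.0692 m (r > R, all charge enclosed).
Q_enc = 4π ∫₀^R ρ₀(r'/R)^2 r'² dr' = 4πρ₀R³/5 = 9.291×10^-8 C.
Applying ∮E·dA = Q_enc/ε₀ with Φ = E(4πr²):
E = |Q_enc|/(4πε₀r²) = (9.291×10^-8)/(4π·8.85×10^-12·(0.0692)²) = 1.74×10^5 N/C.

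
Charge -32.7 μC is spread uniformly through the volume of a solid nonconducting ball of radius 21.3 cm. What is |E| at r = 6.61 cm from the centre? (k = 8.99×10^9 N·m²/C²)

By spherical symmetry E is radial; choose a Gaussian sphere of radius r = 6.61 cm (r < R).
Only the charge within r is enclosed: Q_enc = Q·(r/R)³ = (-32.7 μC)·(6.61 cm/21.3 cm)³ = -9.773×10^-7 C.
By Gauss's law, ∮E·dA = E·4πr² = Q_enc/ε₀.
E = k|Q_enc|/r² = (8.99×10^9)(9.773e-7)/(0.0661)² = 2.01×10^6 N/C.

2.01×10^6 N/C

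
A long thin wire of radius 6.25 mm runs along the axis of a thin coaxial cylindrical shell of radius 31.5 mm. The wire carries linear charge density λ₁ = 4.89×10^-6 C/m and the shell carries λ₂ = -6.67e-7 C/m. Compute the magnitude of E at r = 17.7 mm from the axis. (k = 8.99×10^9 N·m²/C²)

|E| = 4.97e6 N/C

Coaxial Gaussian cylinder, radius r = 17.7 mm, length L (between the conductors, 6.25 mm < r < 31.5 mm).
The shell at 31.5 mm lies outside the Gaussian surface, so λ_enc = λ₁ = 4.89×10^-6 C/m.
Applying ∮E·dA = Q_enc/ε₀ with the end caps contributing no flux:
E = 2k|λ_enc|/r = 2(8.99×10^9)(4.89e-6)/(0.0177) = 4.97e6 N/C.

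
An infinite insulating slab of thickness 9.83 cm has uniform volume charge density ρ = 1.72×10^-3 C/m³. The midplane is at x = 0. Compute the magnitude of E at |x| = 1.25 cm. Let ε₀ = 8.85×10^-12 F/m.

By symmetry E is perpendicular to the slab. A Gaussian pillbox from −1.25 cm to +1.25 cm (face area A) lies entirely within the slab.
Q_enc = ρ·(2x)·A and flux = 2EA, so 2EA = 2ρxA/ε₀ ⇒ E = |ρ|x/ε₀.
E = (1.72e-3)(0.0125)/(8.85×10^-12) = 2.43×10^6 N/C.

|E| = 2.43×10^6 N/C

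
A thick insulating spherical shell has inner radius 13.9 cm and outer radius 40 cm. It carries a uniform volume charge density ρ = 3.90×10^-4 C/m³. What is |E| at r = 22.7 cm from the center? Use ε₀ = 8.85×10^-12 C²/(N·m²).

Use a concentric Gaussian sphere at r = 22.7 cm (within the shell material, 13.9 cm < r < 40 cm).
Enclosed charge is the volume from a to r: Q_enc = (4π/3)ρ(r³ − a³) = 1.472×10^-5 C.
Applying ∮E·dA = Q_enc/ε₀ with Φ = E(4πr²):
E = |Q_enc|/(4πε₀r²) = (1.472e-5)/(4π·8.85×10^-12·(0.227)²) = 2.57×10^6 N/C.

|E| = 2.57×10^6 N/C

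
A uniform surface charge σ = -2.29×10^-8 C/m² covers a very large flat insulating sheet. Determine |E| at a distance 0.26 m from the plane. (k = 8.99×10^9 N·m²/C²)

Choose a cylindrical pillbox piercing the sheet, end faces (area A) parallel to it.
Only the two end caps contribute flux: Φ = 2EA. With Q_enc = σA, Gauss's law gives E = |σ|/(2ε₀).
E = 2πk|σ| = 2π(8.99×10^9)(2.29×10^-8) = 1.29×10^3 N/C.

E = 1.29×10^3 V/m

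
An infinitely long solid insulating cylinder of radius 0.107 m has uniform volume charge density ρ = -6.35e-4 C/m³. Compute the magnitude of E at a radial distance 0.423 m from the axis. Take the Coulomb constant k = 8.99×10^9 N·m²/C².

9.71e5 V/m

Choose a coaxial cylinder of radius r = 0.423 m (arbitrary length L) as the Gaussian surface (r > 0.107 m, full cross-section enclosed).
λ_enc = ρ·πR² = (-6.35e-4)π(0.107)² = -2.284×10^-5 C/m.
By Gauss's law (flux through the curved wall only), E·2πrL = λ_enc L/ε₀.
E = 2k|λ_enc|/r = 2(8.99×10^9)(2.284×10^-5)/(0.423) = 9.71e5 N/C.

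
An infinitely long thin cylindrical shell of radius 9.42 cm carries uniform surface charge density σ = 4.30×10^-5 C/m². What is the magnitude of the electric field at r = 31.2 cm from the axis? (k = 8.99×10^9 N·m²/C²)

1.47×10^6 N/C

By cylindrical symmetry E is radial; use a coaxial Gaussian cylinder of radius 31.2 cm and length L (r > 9.42 cm).
The whole shell is enclosed: λ_enc = σ·2πR = (4.30×10^-5)·2π·(0.0942) = 2.545×10^-5 C/m.
Since E is radial and uniform over the curved surface, Φ = E·2πrL = Q_enc/ε₀ = λ_enc L/ε₀.
E = 2k|λ_enc|/r = 2(8.99×10^9)(2.545×10^-5)/(0.312) = 1.47e6 N/C.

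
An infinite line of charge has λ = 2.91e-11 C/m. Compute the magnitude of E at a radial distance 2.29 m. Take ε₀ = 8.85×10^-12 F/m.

By cylindrical symmetry E is radial; use a coaxial Gaussian cylinder of radius 2.29 m and length L.
Q_enc = λL, so λ_enc = 2.91×10^-11 C/m.
Gauss's law: E·2πrL = λ_enc L/ε₀.
E = |λ_enc|/(2πε₀r) = (2.91×10^-11)/(2π·8.85×10^-12·2.29) = 0.229 N/C.

0.229 N/C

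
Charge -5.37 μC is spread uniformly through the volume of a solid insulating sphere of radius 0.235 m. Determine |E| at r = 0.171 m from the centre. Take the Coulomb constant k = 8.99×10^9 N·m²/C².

|E| ≈ 6.36e5 N/C

Take a concentric spherical Gaussian surface of radius r = 0.171 m (r < R).
Only the charge within r is enclosed: Q_enc = Q·(r/R)³ = (-5.37 μC)·(0.171 m/0.235 m)³ = -2.069×10^-6 C.
Gauss's law: E·4πr² = Q_enc/ε₀.
E = k|Q_enc|/r² = (8.99×10^9)(2.069×10^-6)/(0.171)² = 6.36e5 N/C.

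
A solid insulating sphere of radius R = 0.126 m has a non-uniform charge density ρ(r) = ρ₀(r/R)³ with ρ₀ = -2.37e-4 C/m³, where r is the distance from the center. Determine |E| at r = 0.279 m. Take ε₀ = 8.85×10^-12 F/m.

|E| ≈ 1.15×10^5 V/m

Take a concentric spherical Gaussian surface of radius r = 0.279 m (r > R, all charge enclosed).
Q_enc = 4π ∫₀^R ρ₀(r'/R)^3 r'² dr' = 4πρ₀R³/6 = -9.929×10^-7 C.
Since E is radial and uniform over the Gaussian sphere, Φ = E·4πr² = Q_enc/ε₀.
E = |Q_enc|/(4πε₀r²) = (9.929×10^-7)/(4π·8.85×10^-12·(0.279)²) = 1.15×10^5 N/C.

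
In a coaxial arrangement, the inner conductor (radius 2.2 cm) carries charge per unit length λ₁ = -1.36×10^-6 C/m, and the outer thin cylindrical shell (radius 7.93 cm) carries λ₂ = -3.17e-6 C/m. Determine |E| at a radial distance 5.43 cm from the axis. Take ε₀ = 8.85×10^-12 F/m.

By cylindrical symmetry E is radial; use a coaxial Gaussian cylinder of radius 5.43 cm and length L (between the conductors, 2.2 cm < r < 7.93 cm).
Only the inner wire is enclosed; the outer shell contributes nothing inside itself. λ_enc = λ₁ = -1.36×10^-6 C/m.
By Gauss's law (flux through the curved wall only), E·2πrL = λ_enc L/ε₀.
E = |λ_enc|/(2πε₀r) = (1.36e-6)/(2π·8.85×10^-12·0.0543) = 4.50×10^5 N/C.

|E| ≈ 4.50×10^5 N/C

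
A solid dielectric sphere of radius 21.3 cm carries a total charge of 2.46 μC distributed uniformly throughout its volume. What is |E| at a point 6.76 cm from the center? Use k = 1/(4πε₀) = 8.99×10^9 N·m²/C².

Use a concentric Gaussian sphere at r = 6.76 cm (r < R).
Only the charge within r is enclosed: Q_enc = Q·(r/R)³ = (2.46 μC)·(6.76 cm/21.3 cm)³ = 7.864e-8 C.
Since E is radial and uniform over the Gaussian sphere, Φ = E·4πr² = Q_enc/ε₀.
E = k|Q_enc|/r² = (8.99×10^9)(7.864×10^-8)/(0.0676)² = 1.55e5 N/C.

|E| ≈ 1.55×10^5 V/m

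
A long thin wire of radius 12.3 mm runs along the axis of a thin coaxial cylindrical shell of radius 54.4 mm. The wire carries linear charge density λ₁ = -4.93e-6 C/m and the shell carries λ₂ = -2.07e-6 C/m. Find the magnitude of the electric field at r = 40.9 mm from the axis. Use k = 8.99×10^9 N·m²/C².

2.17e6 N/C

Choose a coaxial cylinder of radius r = 40.9 mm (arbitrary length L) as the Gaussian surface (between the conductors, 12.3 mm < r < 54.4 mm).
Only the inner wire is enclosed; the outer shell contributes nothing inside itself. λ_enc = λ₁ = -4.93e-6 C/m.
By Gauss's law (flux through the curved wall only), E·2πrL = λ_enc L/ε₀.
E = 2k|λ_enc|/r = 2(8.99×10^9)(4.93×10^-6)/(0.0409) = 2.17×10^6 N/C.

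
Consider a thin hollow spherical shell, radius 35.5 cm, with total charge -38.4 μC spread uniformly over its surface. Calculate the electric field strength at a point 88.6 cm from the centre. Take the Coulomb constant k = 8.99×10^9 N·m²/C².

E ≈ 4.40e5 N/C

By spherical symmetry E is radial; choose a Gaussian sphere of radius r = 88.6 cm (r > 35.5 cm).
The entire shell is enclosed: Q_enc = -3.84e-5 C.
Applying ∮E·dA = Q_enc/ε₀ with Φ = E(4πr²):
E = k|Q_enc|/r² = (8.99×10^9)(3.84×10^-5)/(0.886)² = 4.40×10^5 N/C.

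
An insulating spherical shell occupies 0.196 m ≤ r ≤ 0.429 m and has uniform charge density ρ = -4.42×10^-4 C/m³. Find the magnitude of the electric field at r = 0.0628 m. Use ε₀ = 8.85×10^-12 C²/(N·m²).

By spherical symmetry E is radial; choose a Gaussian sphere of radius r = 0.0628 m (r < 0.196 m, inside the empty cavity).
No charge is enclosed, so by Gauss's law E·4πr² = 0 ⇒ E = 0.

E = 0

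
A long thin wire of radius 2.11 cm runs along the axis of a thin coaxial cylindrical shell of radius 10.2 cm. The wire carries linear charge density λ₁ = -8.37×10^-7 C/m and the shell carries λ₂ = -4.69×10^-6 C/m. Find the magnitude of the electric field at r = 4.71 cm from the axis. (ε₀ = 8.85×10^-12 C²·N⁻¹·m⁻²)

Take a coaxial cylindrical Gaussian surface of radius r = 4.71 cm and length L (between the conductors, 2.11 cm < r < 10.2 cm).
The shell at 10.2 cm lies outside the Gaussian surface, so λ_enc = λ₁ = -8.37×10^-7 C/m.
Since E is radial and uniform over the curved surface, Φ = E·2πrL = Q_enc/ε₀ = λ_enc L/ε₀.
E = |λ_enc|/(2πε₀r) = (8.37e-7)/(2π·8.85×10^-12·0.0471) = 3.20×10^5 N/C.

3.20e5 V/m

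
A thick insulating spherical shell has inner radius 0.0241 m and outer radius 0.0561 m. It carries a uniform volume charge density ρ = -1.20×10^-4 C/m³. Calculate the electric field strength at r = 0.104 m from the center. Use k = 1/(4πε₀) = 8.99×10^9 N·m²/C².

E ≈ 6.79×10^4 V/m

Symmetry ⇒ E = E(r) r̂. Gaussian sphere of radius r = 0.104 m (r > 0.0561 m, enclosing the whole shell).
Q_enc = ρ·(4π/3)(b³ − a³) = (-1.20e-4)·(4π/3)·((0.0561)³ − (0.0241)³) = -8.171e-8 C.
By Gauss's law, ∮E·dA = E·4πr² = Q_enc/ε₀.
E = k|Q_enc|/r² = (8.99×10^9)(8.171e-8)/(0.104)² = 6.79e4 N/C.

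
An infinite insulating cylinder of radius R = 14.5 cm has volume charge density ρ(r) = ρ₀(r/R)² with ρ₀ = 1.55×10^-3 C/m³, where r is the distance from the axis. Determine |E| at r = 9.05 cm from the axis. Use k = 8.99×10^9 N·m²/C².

|E| ≈ 1.54×10^6 N/C

Choose a coaxial cylinder of radius r = 9.05 cm (arbitrary length L) as the Gaussian surface (r < R).
Integrating ρ over the cross-section to radius r: λ_enc = (2πρ₀/R²) ∫₀^r r'^3 dr' = 2πρ₀ r^4/(4·R²) = 7.768×10^-6 C/m.
By Gauss's law (flux through the curved wall only), E·2πrL = λ_enc L/ε₀.
E = 2k|λ_enc|/r = 2(8.99×10^9)(7.768×10^-6)/(0.0905) = 1.54e6 N/C.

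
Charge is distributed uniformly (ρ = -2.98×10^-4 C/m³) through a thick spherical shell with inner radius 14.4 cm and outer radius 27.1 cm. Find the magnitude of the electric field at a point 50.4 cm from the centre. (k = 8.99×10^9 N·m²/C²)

Take a concentric spherical Gaussian surface of radius r = 50.4 cm (r > 27.1 cm, enclosing the whole shell).
Q_enc = ρ·(4π/3)(b³ − a³) = (-2.98×10^-4)·(4π/3)·((0.271)³ − (0.144)³) = -2.112e-5 C.
By Gauss's law, ∮E·dA = E·4πr² = Q_enc/ε₀.
E = k|Q_enc|/r² = (8.99×10^9)(2.112×10^-5)/(0.504)² = 7.47e5 N/C.

E = 7.47×10^5 V/m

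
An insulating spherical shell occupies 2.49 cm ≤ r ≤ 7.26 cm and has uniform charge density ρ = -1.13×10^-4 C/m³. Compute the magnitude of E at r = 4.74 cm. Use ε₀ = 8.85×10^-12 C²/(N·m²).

By spherical symmetry E is radial; choose a Gaussian sphere of radius r = 4.74 cm (within the shell material, 2.49 cm < r < 7.26 cm).
Enclosed charge is the volume from a to r: Q_enc = (4π/3)ρ(r³ − a³) = -4.31×10^-8 C.
By Gauss's law, ∮E·dA = E·4πr² = Q_enc/ε₀.
E = |Q_enc|/(4πε₀r²) = (4.31×10^-8)/(4π·8.85×10^-12·(0.0474)²) = 1.72×10^5 N/C.

1.72e5 N/C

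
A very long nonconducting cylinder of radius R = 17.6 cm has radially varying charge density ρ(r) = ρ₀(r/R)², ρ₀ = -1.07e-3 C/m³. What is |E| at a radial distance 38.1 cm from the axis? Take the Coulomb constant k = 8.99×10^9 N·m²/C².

Coaxial Gaussian cylinder, radius r = 38.1 cm, length L (r > R, full charge per length enclosed).
λ_enc = 2π ∫₀^R ρ₀(r'/R)^2 r' dr' = 2πρ₀R²/4 = -5.206e-5 C/m.
By Gauss's law (flux through the curved wall only), E·2πrL = λ_enc L/ε₀.
E = 2k|λ_enc|/r = 2(8.99×10^9)(5.206×10^-5)/(0.381) = 2.46×10^6 N/C.

|E| = 2.46×10^6 N/C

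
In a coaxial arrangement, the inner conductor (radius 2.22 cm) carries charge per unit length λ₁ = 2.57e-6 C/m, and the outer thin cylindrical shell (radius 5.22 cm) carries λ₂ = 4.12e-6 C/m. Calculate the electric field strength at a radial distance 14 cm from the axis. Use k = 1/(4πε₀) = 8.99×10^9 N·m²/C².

By cylindrical symmetry E is radial; use a coaxial Gaussian cylinder of radius 14 cm and length L (r > 5.22 cm, enclosing both).
λ_enc = λ₁ + λ₂ = (2.57×10^-6) + (4.12×10^-6) = 6.69×10^-6 C/m.
Since E is radial and uniform over the curved surface, Φ = E·2πrL = Q_enc/ε₀ = λ_enc L/ε₀.
E = 2k|λ_enc|/r = 2(8.99×10^9)(6.69×10^-6)/(0.14) = 8.59e5 N/C.

E = 8.59×10^5 V/m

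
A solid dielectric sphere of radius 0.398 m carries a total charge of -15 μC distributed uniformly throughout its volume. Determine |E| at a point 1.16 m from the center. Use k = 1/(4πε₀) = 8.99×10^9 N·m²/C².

E ≈ 1.00×10^5 N/C

Symmetry ⇒ E = E(r) r̂. Gaussian sphere of radius r = 1.16 m (r > R, so the entire charge is enclosed).
Q_enc = -15 μC = -1.50×10^-5 C.
Gauss's law: E·4πr² = Q_enc/ε₀.
E = k|Q_enc|/r² = (8.99×10^9)(1.50×10^-5)/(1.16)² = 1.00e5 N/C.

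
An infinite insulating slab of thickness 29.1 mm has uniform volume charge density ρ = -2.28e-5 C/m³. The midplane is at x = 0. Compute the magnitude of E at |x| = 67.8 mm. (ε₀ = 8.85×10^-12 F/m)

The point |x| = 67.8 mm lies outside the slab (half-thickness 0.01455 m). A symmetric pillbox spanning the full slab encloses Q_enc = ρ·d·A.
Flux = 2EA ⇒ E = |ρ|d/(2ε₀), independent of distance outside.
E = (2.28×10^-5)(0.0291)/(2·8.85×10^-12) = 3.75×10^4 N/C.

3.75×10^4 N/C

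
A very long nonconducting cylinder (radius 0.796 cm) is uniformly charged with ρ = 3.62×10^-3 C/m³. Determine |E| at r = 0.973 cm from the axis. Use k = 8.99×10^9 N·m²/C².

By cylindrical symmetry E is radial; use a coaxial Gaussian cylinder of radius 0.973 cm and length L (r > 0.796 cm, full cross-section enclosed).
λ_enc = ρ·πR² = (3.62×10^-3)π(0.00796)² = 7.206×10^-7 C/m.
Applying ∮E·dA = Q_enc/ε₀ with the end caps contributing no flux:
E = 2k|λ_enc|/r = 2(8.99×10^9)(7.206e-7)/(0.00973) = 1.33×10^6 N/C.

|E| ≈ 1.33e6 V/m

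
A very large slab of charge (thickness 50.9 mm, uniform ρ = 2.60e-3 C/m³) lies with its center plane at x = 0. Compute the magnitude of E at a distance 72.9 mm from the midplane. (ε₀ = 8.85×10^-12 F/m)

E = 7.48×10^6 V/m

The point |x| = 72.9 mm lies outside the slab (half-thickness 0.02545 m). A symmetric pillbox spanning the full slab encloses Q_enc = ρ·d·A.
Flux = 2EA ⇒ E = |ρ|d/(2ε₀), independent of distance outside.
E = (2.60e-3)(0.0509)/(2·8.85×10^-12) = 7.48e6 N/C.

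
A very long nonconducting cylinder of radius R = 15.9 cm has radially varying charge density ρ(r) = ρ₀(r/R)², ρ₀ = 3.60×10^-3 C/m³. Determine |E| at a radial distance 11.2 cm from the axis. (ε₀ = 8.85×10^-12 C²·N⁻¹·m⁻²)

|E| = 5.65×10^6 V/m

Coaxial Gaussian cylinder, radius r = 11.2 cm, length L (r < R).
Integrating ρ over the cross-section to radius r: λ_enc = (2πρ₀/R²) ∫₀^r r'^3 dr' = 2πρ₀ r^4/(4·R²) = 3.52×10^-5 C/m.
Applying ∮E·dA = Q_enc/ε₀ with the end caps contributing no flux:
E = |λ_enc|/(2πε₀r) = (3.52×10^-5)/(2π·8.85×10^-12·0.112) = 5.65×10^6 N/C.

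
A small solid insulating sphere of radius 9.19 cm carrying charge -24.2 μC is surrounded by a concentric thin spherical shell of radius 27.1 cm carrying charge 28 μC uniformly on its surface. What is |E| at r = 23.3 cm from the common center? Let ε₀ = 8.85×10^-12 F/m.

E = 4.01e6 N/C

By spherical symmetry E is radial; choose a Gaussian sphere of radius r = 23.3 cm (between the bodies, 9.19 cm < r < 27.1 cm).
The shell at 27.1 cm lies outside the Gaussian surface, so Q_enc = -24.2 μC = -2.42×10^-5 C.
Applying ∮E·dA = Q_enc/ε₀ with Φ = E(4πr²):
E = |Q_enc|/(4πε₀r²) = (2.42e-5)/(4π·8.85×10^-12·(0.233)²) = 4.01×10^6 N/C.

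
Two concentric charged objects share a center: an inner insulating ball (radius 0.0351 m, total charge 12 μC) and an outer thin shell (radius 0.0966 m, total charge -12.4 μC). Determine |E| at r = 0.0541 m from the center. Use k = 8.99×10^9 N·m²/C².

|E| ≈ 3.69×10^7 N/C

Symmetry ⇒ E = E(r) r̂. Gaussian sphere of radius r = 0.0541 m (between the bodies, 0.0351 m < r < 0.0966 m).
Only the inner charge is enclosed; the outer shell contributes nothing inside itself. Q_enc = 12 μC = 1.20e-5 C.
Since E is radial and uniform over the Gaussian sphere, Φ = E·4πr² = Q_enc/ε₀.
E = k|Q_enc|/r² = (8.99×10^9)(1.20×10^-5)/(0.0541)² = 3.69×10^7 N/C.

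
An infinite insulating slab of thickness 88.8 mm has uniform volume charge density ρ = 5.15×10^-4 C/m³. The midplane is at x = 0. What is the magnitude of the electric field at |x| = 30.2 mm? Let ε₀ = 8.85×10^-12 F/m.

E = 1.76e6 V/m

By symmetry E is perpendicular to the slab. A Gaussian pillbox from −30.2 mm to +30.2 mm (face area A) lies entirely within the slab.
Q_enc = ρ·(2x)·A and flux = 2EA, so 2EA = 2ρxA/ε₀ ⇒ E = |ρ|x/ε₀.
E = (5.15×10^-4)(0.0302)/(8.85×10^-12) = 1.76e6 N/C.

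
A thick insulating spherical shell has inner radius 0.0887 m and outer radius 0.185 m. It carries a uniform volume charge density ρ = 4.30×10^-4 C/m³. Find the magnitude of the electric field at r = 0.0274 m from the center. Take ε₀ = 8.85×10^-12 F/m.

|E| = 0 V/m

Symmetry ⇒ E = E(r) r̂. Gaussian sphere of radius r = 0.0274 m (r < 0.0887 m, inside the empty cavity).
Q_enc = 0 (all charge lies at larger r); Gauss's law gives E = 0.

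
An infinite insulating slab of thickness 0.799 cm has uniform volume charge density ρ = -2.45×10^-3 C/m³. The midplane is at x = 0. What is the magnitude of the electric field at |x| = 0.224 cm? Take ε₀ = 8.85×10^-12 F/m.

6.20×10^5 N/C

By symmetry E is perpendicular to the slab. A Gaussian pillbox from −0.224 cm to +0.224 cm (face area A) lies entirely within the slab.
Q_enc = ρ·(2x)·A and flux = 2EA, so 2EA = 2ρxA/ε₀ ⇒ E = |ρ|x/ε₀.
E = (2.45e-3)(0.00224)/(8.85×10^-12) = 6.20e5 N/C.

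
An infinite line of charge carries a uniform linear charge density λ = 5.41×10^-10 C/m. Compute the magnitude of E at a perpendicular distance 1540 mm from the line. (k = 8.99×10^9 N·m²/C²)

By cylindrical symmetry E is radial; use a coaxial Gaussian cylinder of radius 1540 mm and length L.
Q_enc = λL, so λ_enc = 5.41×10^-10 C/m.
Applying ∮E·dA = Q_enc/ε₀ with the end caps contributing no flux:
E = 2k|λ_enc|/r = 2(8.99×10^9)(5.41×10^-10)/(1.54) = 6.32 N/C.

6.32 V/m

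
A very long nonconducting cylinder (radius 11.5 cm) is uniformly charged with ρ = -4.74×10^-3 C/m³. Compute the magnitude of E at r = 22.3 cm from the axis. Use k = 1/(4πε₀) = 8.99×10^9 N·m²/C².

E = 1.59e7 N/C

Choose a coaxial cylinder of radius r = 22.3 cm (arbitrary length L) as the Gaussian surface (r > 11.5 cm, full cross-section enclosed).
λ_enc = ρ·πR² = (-4.74×10^-3)π(0.115)² = -1.969×10^-4 C/m.
Since E is radial and uniform over the curved surface, Φ = E·2πrL = Q_enc/ε₀ = λ_enc L/ε₀.
E = 2k|λ_enc|/r = 2(8.99×10^9)(1.969×10^-4)/(0.223) = 1.59×10^7 N/C.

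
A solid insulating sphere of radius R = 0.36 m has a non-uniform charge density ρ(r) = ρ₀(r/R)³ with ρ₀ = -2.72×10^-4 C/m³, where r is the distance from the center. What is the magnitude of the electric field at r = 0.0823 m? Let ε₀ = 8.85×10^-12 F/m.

|E| = 5.04e3 V/m

Symmetry ⇒ E = E(r) r̂. Gaussian sphere of radius r = 0.0823 m (r < R).
Q_enc = ∫₀^r ρ(r')·4πr'² dr' = (4πρ₀/R³) ∫₀^r r'^5 dr' = 4πρ₀ r^6/(6·R³) = -3.794×10^-9 C.
Applying ∮E·dA = Q_enc/ε₀ with Φ = E(4πr²):
E = |Q_enc|/(4πε₀r²) = (3.794×10^-9)/(4π·8.85×10^-12·(0.0823)²) = 5.04×10^3 N/C.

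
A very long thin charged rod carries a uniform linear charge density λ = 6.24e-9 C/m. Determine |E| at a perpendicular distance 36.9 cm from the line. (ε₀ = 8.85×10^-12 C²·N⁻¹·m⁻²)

By cylindrical symmetry E is radial; use a coaxial Gaussian cylinder of radius 36.9 cm and length L.
Q_enc = λL, so λ_enc = 6.24×10^-9 C/m.
Since E is radial and uniform over the curved surface, Φ = E·2πrL = Q_enc/ε₀ = λ_enc L/ε₀.
E = |λ_enc|/(2πε₀r) = (6.24×10^-9)/(2π·8.85×10^-12·0.369) = 304 N/C.

E ≈ 304 N/C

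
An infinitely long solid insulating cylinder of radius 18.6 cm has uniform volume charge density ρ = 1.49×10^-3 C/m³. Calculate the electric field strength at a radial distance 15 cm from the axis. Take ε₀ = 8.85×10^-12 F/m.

|E| = 1.26×10^7 N/C

Choose a coaxial cylinder of radius r = 15 cm (arbitrary length L) as the Gaussian surface (r < R).
Charge inside radius r per length L is ρ·πr²·L, so λ_enc = ρπr² = 1.053×10^-4 C/m.
By Gauss's law (flux through the curved wall only), E·2πrL = λ_enc L/ε₀.
E = |λ_enc|/(2πε₀r) = (1.053×10^-4)/(2π·8.85×10^-12·0.15) = 1.26×10^7 N/C.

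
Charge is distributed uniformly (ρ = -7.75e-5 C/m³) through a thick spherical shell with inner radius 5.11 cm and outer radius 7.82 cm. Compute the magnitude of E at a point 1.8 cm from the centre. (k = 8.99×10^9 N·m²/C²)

E = 0

By spherical symmetry E is radial; choose a Gaussian sphere of radius r = 1.8 cm (r < 5.11 cm, inside the empty cavity).
Q_enc = 0 (all charge lies at larger r); Gauss's law gives E = 0.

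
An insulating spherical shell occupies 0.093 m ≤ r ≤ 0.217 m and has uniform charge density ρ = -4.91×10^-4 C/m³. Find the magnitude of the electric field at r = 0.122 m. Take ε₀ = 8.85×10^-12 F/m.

Symmetry ⇒ E = E(r) r̂. Gaussian sphere of radius r = 0.122 m (within the shell material, 0.093 m < r < 0.217 m).
Only the shell between 0.093 m and r is enclosed: Q_enc = ρ·(4π/3)(r³ − a³) = (-4.91×10^-4)·(4π/3)·((0.122)³ − (0.093)³) = -2.08e-6 C.
Applying ∮E·dA = Q_enc/ε₀ with Φ = E(4πr²):
E = |Q_enc|/(4πε₀r²) = (2.08e-6)/(4π·8.85×10^-12·(0.122)²) = 1.26×10^6 N/C.

E ≈ 1.26×10^6 N/C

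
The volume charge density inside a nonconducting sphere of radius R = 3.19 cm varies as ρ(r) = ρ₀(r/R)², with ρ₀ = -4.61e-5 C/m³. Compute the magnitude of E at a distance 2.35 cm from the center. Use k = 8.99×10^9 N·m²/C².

E = 1.33×10^4 N/C

Use a concentric Gaussian sphere at r = 2.35 cm (r < R).
Q_enc = ∫₀^r ρ(r')·4πr'² dr' = (4πρ₀/R²) ∫₀^r r'^4 dr' = 4πρ₀ r^5/(5·R²) = -8.16×10^-10 C.
Applying ∮E·dA = Q_enc/ε₀ with Φ = E(4πr²):
E = k|Q_enc|/r² = (8.99×10^9)(8.16×10^-10)/(0.0235)² = 1.33e4 N/C.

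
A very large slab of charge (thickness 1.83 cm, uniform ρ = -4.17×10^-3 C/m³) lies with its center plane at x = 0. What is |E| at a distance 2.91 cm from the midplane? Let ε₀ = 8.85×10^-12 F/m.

E ≈ 4.31e6 N/C

The point |x| = 2.91 cm lies outside the slab (half-thickness 0.00915 m). A symmetric pillbox spanning the full slab encloses Q_enc = ρ·d·A.
Flux = 2EA ⇒ E = |ρ|d/(2ε₀), independent of distance outside.
E = (4.17×10^-3)(0.0183)/(2·8.85×10^-12) = 4.31×10^6 N/C.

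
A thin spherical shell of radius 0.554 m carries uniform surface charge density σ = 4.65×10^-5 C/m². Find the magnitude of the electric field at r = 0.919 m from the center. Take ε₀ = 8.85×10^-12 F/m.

Take a concentric spherical Gaussian surface of radius r = 0.919 m (r > 0.554 m).
The entire shell is enclosed: Q_enc = σ·4πR² = (4.65×10^-5)·4π·(0.554)² = 1.793e-4 C.
By Gauss's law, ∮E·dA = E·4πr² = Q_enc/ε₀.
E = |Q_enc|/(4πε₀r²) = (1.793×10^-4)/(4π·8.85×10^-12·(0.919)²) = 1.91×10^6 N/C.

|E| ≈ 1.91×10^6 V/m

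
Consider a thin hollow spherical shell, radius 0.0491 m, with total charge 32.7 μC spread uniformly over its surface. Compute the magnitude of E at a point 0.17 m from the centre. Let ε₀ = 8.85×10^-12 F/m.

1.02×10^7 N/C

Symmetry ⇒ E = E(r) r̂. Gaussian sphere of radius r = 0.17 m (r > 0.0491 m).
The entire shell is enclosed: Q_enc = 3.27e-5 C.
By Gauss's law, ∮E·dA = E·4πr² = Q_enc/ε₀.
E = |Q_enc|/(4πε₀r²) = (3.27e-5)/(4π·8.85×10^-12·(0.17)²) = 1.02e7 N/C.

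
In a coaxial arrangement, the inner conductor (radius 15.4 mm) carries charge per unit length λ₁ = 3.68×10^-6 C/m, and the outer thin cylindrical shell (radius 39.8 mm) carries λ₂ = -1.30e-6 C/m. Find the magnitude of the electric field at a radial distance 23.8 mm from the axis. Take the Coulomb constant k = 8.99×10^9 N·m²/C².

Coaxial Gaussian cylinder, radius r = 23.8 mm, length L (between the conductors, 15.4 mm < r < 39.8 mm).
The shell at 39.8 mm lies outside the Gaussian surface, so λ_enc = λ₁ = 3.68×10^-6 C/m.
Applying ∮E·dA = Q_enc/ε₀ with the end caps contributing no flux:
E = 2k|λ_enc|/r = 2(8.99×10^9)(3.68e-6)/(0.0238) = 2.78e6 N/C.

2.78×10^6 N/C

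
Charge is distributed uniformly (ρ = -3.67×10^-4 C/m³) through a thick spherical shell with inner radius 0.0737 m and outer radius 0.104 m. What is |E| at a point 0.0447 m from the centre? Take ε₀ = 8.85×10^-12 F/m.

Symmetry ⇒ E = E(r) r̂. Gaussian sphere of radius r = 0.0447 m (r < 0.0737 m, inside the empty cavity).
No charge is enclosed, so by Gauss's law E·4πr² = 0 ⇒ E = 0.

E = 0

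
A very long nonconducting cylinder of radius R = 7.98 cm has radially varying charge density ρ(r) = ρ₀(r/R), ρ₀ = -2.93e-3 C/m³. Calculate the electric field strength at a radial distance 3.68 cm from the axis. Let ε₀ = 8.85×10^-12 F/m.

Coaxial Gaussian cylinder, radius r = 3.68 cm, length L (r < R).
λ_enc = ∫₀^r ρ(r')·2πr' dr' = (2πρ₀/R)·r^3/3 = -3.832×10^-6 C/m.
By Gauss's law (flux through the curved wall only), E·2πrL = λ_enc L/ε₀.
E = |λ_enc|/(2πε₀r) = (3.832×10^-6)/(2π·8.85×10^-12·0.0368) = 1.87×10^6 N/C.

1.87×10^6 V/m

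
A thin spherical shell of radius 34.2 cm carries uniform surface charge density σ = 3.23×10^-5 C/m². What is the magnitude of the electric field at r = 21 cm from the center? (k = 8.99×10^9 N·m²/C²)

Use a concentric Gaussian sphere at r = 21 cm (inside the shell, r < 34.2 cm).
No charge lies within this surface, so Q_enc = 0 and Gauss's law gives E·4πr² = 0 ⇒ E = 0.

|E| = 0 N/C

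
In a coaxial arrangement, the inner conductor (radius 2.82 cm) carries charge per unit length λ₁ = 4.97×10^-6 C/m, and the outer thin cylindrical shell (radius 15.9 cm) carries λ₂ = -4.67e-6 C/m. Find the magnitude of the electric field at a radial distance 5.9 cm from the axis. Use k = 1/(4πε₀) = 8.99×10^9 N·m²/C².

E = 1.51×10^6 N/C

Take a coaxial cylindrical Gaussian surface of radius r = 5.9 cm and length L (between the conductors, 2.82 cm < r < 15.9 cm).
The shell at 15.9 cm lies outside the Gaussian surface, so λ_enc = λ₁ = 4.97×10^-6 C/m.
By Gauss's law (flux through the curved wall only), E·2πrL = λ_enc L/ε₀.
E = 2k|λ_enc|/r = 2(8.99×10^9)(4.97×10^-6)/(0.059) = 1.51×10^6 N/C.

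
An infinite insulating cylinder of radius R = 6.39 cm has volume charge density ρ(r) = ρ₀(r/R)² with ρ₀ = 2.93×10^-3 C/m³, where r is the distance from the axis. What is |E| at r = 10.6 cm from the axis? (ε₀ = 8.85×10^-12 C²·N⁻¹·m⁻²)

Coaxial Gaussian cylinder, radius r = 10.6 cm, length L (r > R, full charge per length enclosed).
λ_enc = 2π ∫₀^R ρ₀(r'/R)^2 r' dr' = 2πρ₀R²/4 = 1.879×10^-5 C/m.
By Gauss's law (flux through the curved wall only), E·2πrL = λ_enc L/ε₀.
E = |λ_enc|/(2πε₀r) = (1.879e-5)/(2π·8.85×10^-12·0.106) = 3.19×10^6 N/C.

|E| ≈ 3.19×10^6 N/C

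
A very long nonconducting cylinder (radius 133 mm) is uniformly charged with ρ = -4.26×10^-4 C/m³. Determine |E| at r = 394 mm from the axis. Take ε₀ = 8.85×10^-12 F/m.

By cylindrical symmetry E is radial; use a coaxial Gaussian cylinder of radius 394 mm and length L (r > 133 mm, full cross-section enclosed).
λ_enc = ρ·πR² = (-4.26×10^-4)π(0.133)² = -2.367×10^-5 C/m.
Since E is radial and uniform over the curved surface, Φ = E·2πrL = Q_enc/ε₀ = λ_enc L/ε₀.
E = |λ_enc|/(2πε₀r) = (2.367e-5)/(2π·8.85×10^-12·0.394) = 1.08×10^6 N/C.

|E| ≈ 1.08×10^6 N/C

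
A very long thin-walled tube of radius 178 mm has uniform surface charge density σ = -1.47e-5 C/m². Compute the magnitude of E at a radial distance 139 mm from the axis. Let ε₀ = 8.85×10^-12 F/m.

E = 0 (no enclosed charge)

Choose a coaxial cylinder of radius r = 139 mm (arbitrary length L) as the Gaussian surface (r < 178 mm, inside the shell).
No charge is enclosed, so Gauss's law gives E·2πrL = 0 ⇒ E = 0.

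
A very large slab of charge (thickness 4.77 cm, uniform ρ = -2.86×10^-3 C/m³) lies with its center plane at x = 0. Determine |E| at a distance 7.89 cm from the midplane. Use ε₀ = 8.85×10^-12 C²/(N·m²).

E = 7.71e6 V/m

The point |x| = 7.89 cm lies outside the slab (half-thickness 0.02385 m). A symmetric pillbox spanning the full slab encloses Q_enc = ρ·d·A.
Flux = 2EA ⇒ E = |ρ|d/(2ε₀), independent of distance outside.
E = (2.86×10^-3)(0.0477)/(2·8.85×10^-12) = 7.71×10^6 N/C.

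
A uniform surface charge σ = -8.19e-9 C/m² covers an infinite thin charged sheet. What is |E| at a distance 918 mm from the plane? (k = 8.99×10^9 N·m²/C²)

E = 463 N/C

By planar symmetry E is perpendicular to the sheet and uniform; use a Gaussian pillbox with flat faces of area A on each side of the sheet.
Only the two end caps contribute flux: Φ = 2EA. With Q_enc = σA, Gauss's law gives E = |σ|/(2ε₀).
E = 2πk|σ| = 2π(8.99×10^9)(8.19×10^-9) = 463 N/C.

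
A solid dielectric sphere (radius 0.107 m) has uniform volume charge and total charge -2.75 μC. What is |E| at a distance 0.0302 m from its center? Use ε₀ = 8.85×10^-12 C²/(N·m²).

Use a concentric Gaussian sphere at r = 0.0302 m (r < R).
Only the charge within r is enclosed: Q_enc = Q·(r/R)³ = (-2.75 μC)·(0.0302 m/0.107 m)³ = -6.183e-8 C.
By Gauss's law, ∮E·dA = E·4πr² = Q_enc/ε₀.
E = |Q_enc|/(4πε₀r²) = (6.183×10^-8)/(4π·8.85×10^-12·(0.0302)²) = 6.10×10^5 N/C.

|E| ≈ 6.10×10^5 N/C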